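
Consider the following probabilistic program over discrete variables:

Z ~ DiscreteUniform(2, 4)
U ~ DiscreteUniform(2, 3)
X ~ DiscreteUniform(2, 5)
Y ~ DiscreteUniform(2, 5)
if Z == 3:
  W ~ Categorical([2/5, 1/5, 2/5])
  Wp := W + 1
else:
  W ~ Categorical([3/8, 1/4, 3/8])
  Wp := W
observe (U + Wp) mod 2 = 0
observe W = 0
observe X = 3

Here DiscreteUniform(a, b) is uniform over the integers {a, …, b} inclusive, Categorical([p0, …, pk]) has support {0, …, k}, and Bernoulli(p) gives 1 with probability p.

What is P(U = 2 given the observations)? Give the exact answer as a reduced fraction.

Enumerate traces; 12 have nonzero weight after conditioning:
  (Z=2, U=2, X=3, Y=2, W=0) weight 1/256
  (Z=2, U=2, X=3, Y=3, W=0) weight 1/256
  (Z=2, U=2, X=3, Y=4, W=0) weight 1/256
  (Z=2, U=2, X=3, Y=5, W=0) weight 1/256
  (Z=3, U=3, X=3, Y=2, W=0) weight 1/240
  (Z=3, U=3, X=3, Y=3, W=0) weight 1/240
  (Z=3, U=3, X=3, Y=4, W=0) weight 1/240
  (Z=3, U=3, X=3, Y=5, W=0) weight 1/240
  … 4 more
Group by U:
  weight(U=2) = 1/32
  weight(U=3) = 1/60
Total weight = 1/32 + 1/60 = 23/480
P(U=2 | obs) = 1/32 / 23/480 = 15/23
P(U=3 | obs) = 1/60 / 23/480 = 8/23

P(U = 2 | obs) = 15/23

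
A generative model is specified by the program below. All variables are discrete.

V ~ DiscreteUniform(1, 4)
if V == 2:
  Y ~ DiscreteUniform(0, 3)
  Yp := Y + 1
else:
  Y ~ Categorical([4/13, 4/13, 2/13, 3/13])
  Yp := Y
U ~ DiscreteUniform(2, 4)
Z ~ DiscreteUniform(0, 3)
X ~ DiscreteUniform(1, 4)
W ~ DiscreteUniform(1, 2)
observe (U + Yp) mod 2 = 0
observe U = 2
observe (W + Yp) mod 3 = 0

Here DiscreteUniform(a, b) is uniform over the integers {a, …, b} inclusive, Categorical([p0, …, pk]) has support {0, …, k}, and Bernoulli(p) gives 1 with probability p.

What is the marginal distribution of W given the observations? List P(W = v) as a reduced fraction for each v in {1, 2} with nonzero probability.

Enumerate traces; 80 have nonzero weight after conditioning:
  (V=1, Y=2, U=2, Z=0, X=1, W=1) weight 1/2496
  (V=1, Y=2, U=2, Z=0, X=2, W=1) weight 1/2496
  (V=1, Y=2, U=2, Z=0, X=3, W=1) weight 1/2496
  (V=1, Y=2, U=2, Z=0, X=4, W=1) weight 1/2496
  (V=1, Y=2, U=2, Z=1, X=1, W=1) weight 1/2496
  (V=1, Y=2, U=2, Z=1, X=2, W=1) weight 1/2496
  (V=1, Y=2, U=2, Z=1, X=3, W=1) weight 1/2496
  (V=1, Y=2, U=2, Z=1, X=4, W=1) weight 1/2496
  (V=2, Y=3, U=2, Z=0, X=1, W=2) weight 1/1536
  … 71 more
Group by W:
  weight(W=1) = 37/1248
  weight(W=2) = 1/96
Total weight = 37/1248 + 1/96 = 25/624
P(W=1 | obs) = 37/1248 / 25/624 = 37/50
P(W=2 | obs) = 1/96 / 25/624 = 13/50

P(W=1) = 37/50, P(W=2) = 13/50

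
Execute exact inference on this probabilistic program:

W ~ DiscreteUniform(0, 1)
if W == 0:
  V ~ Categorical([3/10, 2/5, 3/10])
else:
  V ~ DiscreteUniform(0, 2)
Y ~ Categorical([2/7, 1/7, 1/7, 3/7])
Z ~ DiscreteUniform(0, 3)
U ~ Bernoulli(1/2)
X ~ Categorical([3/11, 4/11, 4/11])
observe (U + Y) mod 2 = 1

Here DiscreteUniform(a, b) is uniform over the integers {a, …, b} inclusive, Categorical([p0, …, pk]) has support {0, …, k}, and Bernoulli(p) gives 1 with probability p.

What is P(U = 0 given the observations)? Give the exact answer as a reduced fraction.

P(U = 0 | obs) = 4/7

Enumerate traces; 288 have nonzero weight after conditioning:
  (W=0, V=0, Y=0, Z=0, U=1, X=0) weight 9/6160
  (W=0, V=0, Y=0, Z=0, U=1, X=1) weight 3/1540
  (W=0, V=0, Y=0, Z=0, U=1, X=2) weight 3/1540
  (W=0, V=0, Y=0, Z=1, U=1, X=0) weight 9/6160
  (W=0, V=0, Y=0, Z=1, U=1, X=1) weight 3/1540
  (W=0, V=0, Y=0, Z=1, U=1, X=2) weight 3/1540
  (W=0, V=0, Y=0, Z=2, U=1, X=0) weight 9/6160
  (W=0, V=0, Y=0, Z=2, U=1, X=1) weight 3/1540
  (W=0, V=0, Y=1, Z=0, U=0, X=0) weight 9/12320
  … 279 more
Group by U:
  weight(U=0) = 2/7
  weight(U=1) = 3/14
Total weight = 2/7 + 3/14 = 1/2
P(U=0 | obs) = 2/7 / 1/2 = 4/7
P(U=1 | obs) = 3/14 / 1/2 = 3/7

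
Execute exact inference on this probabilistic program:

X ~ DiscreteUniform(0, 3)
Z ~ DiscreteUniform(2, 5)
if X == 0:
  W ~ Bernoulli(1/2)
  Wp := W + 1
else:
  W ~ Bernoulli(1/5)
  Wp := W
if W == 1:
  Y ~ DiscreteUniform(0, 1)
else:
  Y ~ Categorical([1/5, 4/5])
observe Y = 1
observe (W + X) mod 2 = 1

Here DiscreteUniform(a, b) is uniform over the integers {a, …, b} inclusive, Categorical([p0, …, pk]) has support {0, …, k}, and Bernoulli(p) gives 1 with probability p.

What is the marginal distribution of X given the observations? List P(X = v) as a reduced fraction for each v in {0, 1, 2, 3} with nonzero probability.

Enumerate traces; 16 have nonzero weight after conditioning:
  (X=0, Z=2, W=1, Y=1) weight 1/64
  (X=0, Z=3, W=1, Y=1) weight 1/64
  (X=0, Z=4, W=1, Y=1) weight 1/64
  (X=0, Z=5, W=1, Y=1) weight 1/64
  (X=1, Z=2, W=0, Y=1) weight 1/25
  (X=1, Z=3, W=0, Y=1) weight 1/25
  (X=1, Z=4, W=0, Y=1) weight 1/25
  (X=1, Z=5, W=0, Y=1) weight 1/25
  (X=2, Z=2, W=1, Y=1) weight 1/160
  (X=3, Z=2, W=0, Y=1) weight 1/25
  … 6 more
Group by X:
  weight(X=0) = 1/16
  weight(X=1) = 4/25
  weight(X=2) = 1/40
  weight(X=3) = 4/25
Total weight = 1/16 + 4/25 + 1/40 + 4/25 = 163/400
P(X=0 | obs) = 1/16 / 163/400 = 25/163
P(X=1 | obs) = 4/25 / 163/400 = 64/163
P(X=2 | obs) = 1/40 / 163/400 = 10/163
P(X=3 | obs) = 4/25 / 163/400 = 64/163

P(X=0) = 25/163, P(X=1) = 64/163, P(X=2) = 10/163, P(X=3) = 64/163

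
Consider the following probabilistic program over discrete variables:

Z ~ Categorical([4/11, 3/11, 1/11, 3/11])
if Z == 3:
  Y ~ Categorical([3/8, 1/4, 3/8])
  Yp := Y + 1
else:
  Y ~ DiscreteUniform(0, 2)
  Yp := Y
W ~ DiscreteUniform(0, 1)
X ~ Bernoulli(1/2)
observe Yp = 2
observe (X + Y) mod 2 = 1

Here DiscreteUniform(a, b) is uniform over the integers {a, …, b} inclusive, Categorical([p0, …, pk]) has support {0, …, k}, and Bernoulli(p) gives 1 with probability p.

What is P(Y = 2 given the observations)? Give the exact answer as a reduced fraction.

P(Y = 2 | obs) = 32/41

Enumerate traces; 8 have nonzero weight after conditioning:
  (Z=0, Y=2, W=0, X=1) weight 1/33
  (Z=0, Y=2, W=1, X=1) weight 1/33
  (Z=1, Y=2, W=0, X=1) weight 1/44
  (Z=1, Y=2, W=1, X=1) weight 1/44
  (Z=2, Y=2, W=0, X=1) weight 1/132
  (Z=2, Y=2, W=1, X=1) weight 1/132
  (Z=3, Y=1, W=0, X=0) weight 3/176
  (Z=3, Y=1, W=1, X=0) weight 3/176
Group by Y:
  weight(Y=1) = 3/88
  weight(Y=2) = 4/33
Total weight = 3/88 + 4/33 = 41/264
P(Y=1 | obs) = 3/88 / 41/264 = 9/41
P(Y=2 | obs) = 4/33 / 41/264 = 32/41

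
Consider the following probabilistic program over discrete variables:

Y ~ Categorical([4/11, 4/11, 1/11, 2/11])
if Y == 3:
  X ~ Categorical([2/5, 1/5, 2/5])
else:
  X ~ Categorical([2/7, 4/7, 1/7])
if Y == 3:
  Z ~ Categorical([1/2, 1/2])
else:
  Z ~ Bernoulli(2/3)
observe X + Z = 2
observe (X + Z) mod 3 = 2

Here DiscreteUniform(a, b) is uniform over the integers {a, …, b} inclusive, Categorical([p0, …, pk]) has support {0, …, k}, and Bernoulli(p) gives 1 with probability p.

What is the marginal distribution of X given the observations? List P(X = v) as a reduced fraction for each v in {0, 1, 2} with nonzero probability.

P(X=1) = 127/156, P(X=2) = 29/156

Enumerate traces; 8 have nonzero weight after conditioning:
  (Y=0, X=1, Z=1) weight 32/231
  (Y=0, X=2, Z=0) weight 4/231
  (Y=1, X=1, Z=1) weight 32/231
  (Y=1, X=2, Z=0) weight 4/231
  (Y=2, X=1, Z=1) weight 8/231
  (Y=2, X=2, Z=0) weight 1/231
  (Y=3, X=1, Z=1) weight 1/55
  (Y=3, X=2, Z=0) weight 2/55
Group by X:
  weight(X=1) = 127/385
  weight(X=2) = 29/385
Total weight = 127/385 + 29/385 = 156/385
P(X=1 | obs) = 127/385 / 156/385 = 127/156
P(X=2 | obs) = 29/385 / 156/385 = 29/156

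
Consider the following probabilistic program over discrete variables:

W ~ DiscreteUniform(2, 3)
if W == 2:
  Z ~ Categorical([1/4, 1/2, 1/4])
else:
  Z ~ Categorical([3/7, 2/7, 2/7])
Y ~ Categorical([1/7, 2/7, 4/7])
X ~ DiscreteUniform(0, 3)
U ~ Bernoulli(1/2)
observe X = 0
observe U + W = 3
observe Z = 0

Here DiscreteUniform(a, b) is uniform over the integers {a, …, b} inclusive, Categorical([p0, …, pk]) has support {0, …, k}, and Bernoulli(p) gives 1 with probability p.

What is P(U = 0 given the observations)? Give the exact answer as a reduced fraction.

Enumerate traces; 6 have nonzero weight after conditioning:
  (W=2, Z=0, Y=0, X=0, U=1) weight 1/448
  (W=2, Z=0, Y=1, X=0, U=1) weight 1/224
  (W=2, Z=0, Y=2, X=0, U=1) weight 1/112
  (W=3, Z=0, Y=0, X=0, U=0) weight 3/784
  (W=3, Z=0, Y=1, X=0, U=0) weight 3/392
  (W=3, Z=0, Y=2, X=0, U=0) weight 3/196
Group by U:
  weight(U=0) = 3/112
  weight(U=1) = 1/64
Total weight = 3/112 + 1/64 = 19/448
P(U=0 | obs) = 3/112 / 19/448 = 12/19
P(U=1 | obs) = 1/64 / 19/448 = 7/19

P(U = 0 | obs) = 12/19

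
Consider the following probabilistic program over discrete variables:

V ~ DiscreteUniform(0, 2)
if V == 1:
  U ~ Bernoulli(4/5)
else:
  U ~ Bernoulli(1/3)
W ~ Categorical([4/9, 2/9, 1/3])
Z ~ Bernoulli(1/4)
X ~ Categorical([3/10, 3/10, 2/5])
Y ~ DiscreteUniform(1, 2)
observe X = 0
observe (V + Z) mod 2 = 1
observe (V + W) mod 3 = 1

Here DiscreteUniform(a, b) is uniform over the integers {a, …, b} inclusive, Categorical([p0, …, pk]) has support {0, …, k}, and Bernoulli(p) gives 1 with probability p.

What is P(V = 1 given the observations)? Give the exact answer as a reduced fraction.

P(V = 1 | obs) = 12/17

Enumerate traces; 12 have nonzero weight after conditioning:
  (V=0, U=0, W=1, Z=1, X=0, Y=1) weight 1/540
  (V=0, U=0, W=1, Z=1, X=0, Y=2) weight 1/540
  (V=0, U=1, W=1, Z=1, X=0, Y=1) weight 1/1080
  (V=0, U=1, W=1, Z=1, X=0, Y=2) weight 1/1080
  (V=1, U=0, W=0, Z=0, X=0, Y=1) weight 1/300
  (V=1, U=0, W=0, Z=0, X=0, Y=2) weight 1/300
  (V=1, U=1, W=0, Z=0, X=0, Y=1) weight 1/75
  (V=1, U=1, W=0, Z=0, X=0, Y=2) weight 1/75
  (V=2, U=0, W=2, Z=1, X=0, Y=1) weight 1/360
  … 3 more
Group by V:
  weight(V=0) = 1/180
  weight(V=1) = 1/30
  weight(V=2) = 1/120
Total weight = 1/180 + 1/30 + 1/120 = 17/360
P(V=0 | obs) = 1/180 / 17/360 = 2/17
P(V=1 | obs) = 1/30 / 17/360 = 12/17
P(V=2 | obs) = 1/120 / 17/360 = 3/17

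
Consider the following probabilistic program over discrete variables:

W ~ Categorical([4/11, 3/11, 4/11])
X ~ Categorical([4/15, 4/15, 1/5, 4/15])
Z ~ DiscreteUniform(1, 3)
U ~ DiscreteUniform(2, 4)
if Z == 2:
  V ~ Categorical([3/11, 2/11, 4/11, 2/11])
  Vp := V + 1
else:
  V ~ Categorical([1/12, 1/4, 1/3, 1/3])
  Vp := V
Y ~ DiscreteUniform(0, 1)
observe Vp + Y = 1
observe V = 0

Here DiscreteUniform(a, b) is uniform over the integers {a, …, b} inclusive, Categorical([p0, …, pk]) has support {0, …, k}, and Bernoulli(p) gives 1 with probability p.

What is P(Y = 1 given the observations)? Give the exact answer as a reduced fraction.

Enumerate traces; 108 have nonzero weight after conditioning:
  (W=0, X=0, Z=1, U=2, V=0, Y=1) weight 2/4455
  (W=0, X=0, Z=1, U=3, V=0, Y=1) weight 2/4455
  (W=0, X=0, Z=1, U=4, V=0, Y=1) weight 2/4455
  (W=0, X=0, Z=2, U=2, V=0, Y=0) weight 8/5445
  (W=0, X=0, Z=2, U=3, V=0, Y=0) weight 8/5445
  (W=0, X=0, Z=2, U=4, V=0, Y=0) weight 8/5445
  (W=0, X=0, Z=3, U=2, V=0, Y=1) weight 2/4455
  (W=0, X=0, Z=3, U=3, V=0, Y=1) weight 2/4455
  … 100 more
Group by Y:
  weight(Y=0) = 1/22
  weight(Y=1) = 1/36
Total weight = 1/22 + 1/36 = 29/396
P(Y=0 | obs) = 1/22 / 29/396 = 18/29
P(Y=1 | obs) = 1/36 / 29/396 = 11/29

P(Y = 1 | obs) = 11/29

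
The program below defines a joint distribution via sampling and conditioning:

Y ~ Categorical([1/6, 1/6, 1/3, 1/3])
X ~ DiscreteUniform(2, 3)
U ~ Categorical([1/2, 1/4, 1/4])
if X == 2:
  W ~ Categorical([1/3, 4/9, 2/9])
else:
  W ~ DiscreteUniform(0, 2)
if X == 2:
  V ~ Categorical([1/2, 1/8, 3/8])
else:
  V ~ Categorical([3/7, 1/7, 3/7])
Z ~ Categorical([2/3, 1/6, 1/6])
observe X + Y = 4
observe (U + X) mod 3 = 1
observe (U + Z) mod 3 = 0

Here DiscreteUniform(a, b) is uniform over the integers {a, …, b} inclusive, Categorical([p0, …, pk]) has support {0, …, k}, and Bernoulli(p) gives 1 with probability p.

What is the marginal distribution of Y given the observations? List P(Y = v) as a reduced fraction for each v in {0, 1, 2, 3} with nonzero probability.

Enumerate traces; 18 have nonzero weight after conditioning:
  (Y=1, X=3, U=1, W=0, V=0, Z=2) weight 1/2016
  (Y=1, X=3, U=1, W=0, V=1, Z=2) weight 1/6048
  (Y=1, X=3, U=1, W=0, V=2, Z=2) weight 1/2016
  (Y=1, X=3, U=1, W=1, V=0, Z=2) weight 1/2016
  (Y=1, X=3, U=1, W=1, V=1, Z=2) weight 1/6048
  (Y=1, X=3, U=1, W=1, V=2, Z=2) weight 1/2016
  (Y=1, X=3, U=1, W=2, V=0, Z=2) weight 1/2016
  (Y=1, X=3, U=1, W=2, V=1, Z=2) weight 1/6048
  (Y=2, X=2, U=2, W=0, V=0, Z=1) weight 1/864
  … 9 more
Group by Y:
  weight(Y=1) = 1/288
  weight(Y=2) = 1/144
Total weight = 1/288 + 1/144 = 1/96
P(Y=1 | obs) = 1/288 / 1/96 = 1/3
P(Y=2 | obs) = 1/144 / 1/96 = 2/3

P(Y=1) = 1/3, P(Y=2) = 2/3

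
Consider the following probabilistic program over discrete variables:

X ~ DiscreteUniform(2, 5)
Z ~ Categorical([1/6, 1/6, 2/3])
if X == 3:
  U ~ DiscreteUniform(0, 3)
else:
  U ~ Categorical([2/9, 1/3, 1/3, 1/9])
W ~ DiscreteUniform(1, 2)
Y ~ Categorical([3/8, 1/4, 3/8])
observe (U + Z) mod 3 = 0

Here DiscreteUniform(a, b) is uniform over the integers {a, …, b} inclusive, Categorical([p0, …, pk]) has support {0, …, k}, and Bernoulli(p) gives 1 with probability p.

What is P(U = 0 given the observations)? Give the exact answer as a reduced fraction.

P(U = 0 | obs) = 11/93

Enumerate traces; 96 have nonzero weight after conditioning:
  (X=2, Z=0, U=0, W=1, Y=0) weight 1/576
  (X=2, Z=0, U=0, W=1, Y=1) weight 1/864
  (X=2, Z=0, U=0, W=1, Y=2) weight 1/576
  (X=2, Z=0, U=0, W=2, Y=0) weight 1/576
  (X=2, Z=0, U=0, W=2, Y=1) weight 1/864
  (X=2, Z=0, U=0, W=2, Y=2) weight 1/576
  (X=2, Z=0, U=3, W=1, Y=0) weight 1/1152
  (X=2, Z=0, U=3, W=1, Y=1) weight 1/1728
  (X=2, Z=1, U=2, W=1, Y=0) weight 1/384
  (X=2, Z=2, U=1, W=1, Y=0) weight 1/96
  … 86 more
Group by U:
  weight(U=0) = 11/288
  weight(U=1) = 5/24
  weight(U=2) = 5/96
  weight(U=3) = 7/288
Total weight = 11/288 + 5/24 + 5/96 + 7/288 = 31/96
P(U=0 | obs) = 11/288 / 31/96 = 11/93
P(U=1 | obs) = 5/24 / 31/96 = 20/31
P(U=2 | obs) = 5/96 / 31/96 = 5/31
P(U=3 | obs) = 7/288 / 31/96 = 7/93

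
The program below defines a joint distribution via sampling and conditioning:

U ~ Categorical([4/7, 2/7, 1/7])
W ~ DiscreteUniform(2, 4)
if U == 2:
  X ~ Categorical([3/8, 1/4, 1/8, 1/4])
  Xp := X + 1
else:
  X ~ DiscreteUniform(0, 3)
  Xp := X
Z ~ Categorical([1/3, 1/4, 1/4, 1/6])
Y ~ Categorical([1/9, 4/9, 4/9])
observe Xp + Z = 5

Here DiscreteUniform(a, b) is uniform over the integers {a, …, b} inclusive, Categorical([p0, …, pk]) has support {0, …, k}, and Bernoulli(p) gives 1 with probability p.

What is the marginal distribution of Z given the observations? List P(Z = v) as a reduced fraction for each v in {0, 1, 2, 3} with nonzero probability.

P(Z=1) = 6/73, P(Z=2) = 39/73, P(Z=3) = 28/73

Enumerate traces; 63 have nonzero weight after conditioning:
  (U=0, W=2, X=2, Z=3, Y=0) weight 1/1134
  (U=0, W=2, X=2, Z=3, Y=1) weight 2/567
  (U=0, W=2, X=2, Z=3, Y=2) weight 2/567
  (U=0, W=2, X=3, Z=2, Y=0) weight 1/756
  (U=0, W=2, X=3, Z=2, Y=1) weight 1/189
  (U=0, W=2, X=3, Z=2, Y=2) weight 1/189
  (U=0, W=3, X=2, Z=3, Y=0) weight 1/1134
  (U=0, W=3, X=2, Z=3, Y=1) weight 2/567
  (U=2, W=2, X=3, Z=1, Y=0) weight 1/3024
  … 54 more
Group by Z:
  weight(Z=1) = 1/112
  weight(Z=2) = 13/224
  weight(Z=3) = 1/24
Total weight = 1/112 + 13/224 + 1/24 = 73/672
P(Z=1 | obs) = 1/112 / 73/672 = 6/73
P(Z=2 | obs) = 13/224 / 73/672 = 39/73
P(Z=3 | obs) = 1/24 / 73/672 = 28/73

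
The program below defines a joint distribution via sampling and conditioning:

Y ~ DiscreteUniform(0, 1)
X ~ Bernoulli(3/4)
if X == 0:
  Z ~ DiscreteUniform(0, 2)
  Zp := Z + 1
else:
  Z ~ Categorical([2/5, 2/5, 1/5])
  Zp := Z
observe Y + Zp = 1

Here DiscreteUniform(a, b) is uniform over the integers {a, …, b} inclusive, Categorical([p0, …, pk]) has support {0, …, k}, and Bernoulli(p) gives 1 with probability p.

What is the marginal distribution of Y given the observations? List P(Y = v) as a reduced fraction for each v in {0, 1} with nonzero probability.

P(Y=0) = 23/41, P(Y=1) = 18/41

Enumerate traces; 3 have nonzero weight after conditioning:
  (Y=0, X=0, Z=0) weight 1/24
  (Y=0, X=1, Z=1) weight 3/20
  (Y=1, X=1, Z=0) weight 3/20
Group by Y:
  weight(Y=0) = 23/120
  weight(Y=1) = 3/20
Total weight = 23/120 + 3/20 = 41/120
P(Y=0 | obs) = 23/120 / 41/120 = 23/41
P(Y=1 | obs) = 3/20 / 41/120 = 18/41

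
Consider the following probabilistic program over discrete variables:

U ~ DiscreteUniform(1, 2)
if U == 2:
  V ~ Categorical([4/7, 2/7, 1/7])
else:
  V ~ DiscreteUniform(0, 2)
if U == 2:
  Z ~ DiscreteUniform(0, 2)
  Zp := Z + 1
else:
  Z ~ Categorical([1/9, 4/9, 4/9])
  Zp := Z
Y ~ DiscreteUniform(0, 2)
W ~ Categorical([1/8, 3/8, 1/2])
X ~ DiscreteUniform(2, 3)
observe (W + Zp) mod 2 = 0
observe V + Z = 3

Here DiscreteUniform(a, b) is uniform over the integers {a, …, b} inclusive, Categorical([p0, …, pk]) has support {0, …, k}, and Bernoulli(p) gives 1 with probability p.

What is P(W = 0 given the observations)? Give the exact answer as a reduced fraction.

P(W = 0 | obs) = 37/323

Enumerate traces; 36 have nonzero weight after conditioning:
  (U=1, V=1, Z=2, Y=0, W=0, X=2) weight 1/648
  (U=1, V=1, Z=2, Y=0, W=0, X=3) weight 1/648
  (U=1, V=1, Z=2, Y=0, W=2, X=2) weight 1/162
  (U=1, V=1, Z=2, Y=0, W=2, X=3) weight 1/162
  (U=1, V=1, Z=2, Y=1, W=0, X=2) weight 1/648
  (U=1, V=1, Z=2, Y=1, W=0, X=3) weight 1/648
  (U=1, V=1, Z=2, Y=1, W=2, X=2) weight 1/162
  (U=1, V=1, Z=2, Y=1, W=2, X=3) weight 1/162
  (U=1, V=2, Z=1, Y=0, W=1, X=2) weight 1/216
  … 27 more
Group by W:
  weight(W=0) = 37/3024
  weight(W=1) = 23/504
  weight(W=2) = 37/756
Total weight = 37/3024 + 23/504 + 37/756 = 323/3024
P(W=0 | obs) = 37/3024 / 323/3024 = 37/323
P(W=1 | obs) = 23/504 / 323/3024 = 138/323
P(W=2 | obs) = 37/756 / 323/3024 = 148/323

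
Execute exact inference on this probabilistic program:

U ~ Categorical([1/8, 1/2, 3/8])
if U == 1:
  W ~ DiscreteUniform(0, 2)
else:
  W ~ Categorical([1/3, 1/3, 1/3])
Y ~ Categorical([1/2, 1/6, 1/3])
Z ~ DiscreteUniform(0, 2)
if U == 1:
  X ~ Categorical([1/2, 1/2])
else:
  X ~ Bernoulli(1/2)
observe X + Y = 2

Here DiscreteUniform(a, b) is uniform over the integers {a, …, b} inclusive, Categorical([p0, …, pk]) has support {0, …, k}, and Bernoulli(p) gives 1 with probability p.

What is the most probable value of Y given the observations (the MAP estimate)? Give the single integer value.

argmax_v P(Y = v | obs) = 2

Enumerate traces; 54 have nonzero weight after conditioning:
  (U=0, W=0, Y=1, Z=0, X=1) weight 1/864
  (U=0, W=0, Y=1, Z=1, X=1) weight 1/864
  (U=0, W=0, Y=1, Z=2, X=1) weight 1/864
  (U=0, W=0, Y=2, Z=0, X=0) weight 1/432
  (U=0, W=0, Y=2, Z=1, X=0) weight 1/432
  (U=0, W=0, Y=2, Z=2, X=0) weight 1/432
  (U=0, W=1, Y=1, Z=0, X=1) weight 1/864
  (U=0, W=1, Y=1, Z=1, X=1) weight 1/864
  … 46 more
Group by Y:
  weight(Y=1) = 1/12
  weight(Y=2) = 1/6
Total weight = 1/12 + 1/6 = 1/4
P(Y=1 | obs) = 1/12 / 1/4 = 1/3
P(Y=2 | obs) = 1/6 / 1/4 = 2/3
argmax = 2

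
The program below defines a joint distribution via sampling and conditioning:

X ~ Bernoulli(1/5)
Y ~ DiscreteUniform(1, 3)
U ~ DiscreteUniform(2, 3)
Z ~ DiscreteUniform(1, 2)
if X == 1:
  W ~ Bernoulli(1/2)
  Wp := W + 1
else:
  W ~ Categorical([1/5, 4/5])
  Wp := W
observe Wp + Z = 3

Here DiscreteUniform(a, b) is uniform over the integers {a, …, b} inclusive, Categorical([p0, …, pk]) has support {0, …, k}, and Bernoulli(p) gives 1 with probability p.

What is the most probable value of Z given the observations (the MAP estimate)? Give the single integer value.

argmax_v P(Z = v | obs) = 2

Enumerate traces; 18 have nonzero weight after conditioning:
  (X=0, Y=1, U=2, Z=2, W=1) weight 4/75
  (X=0, Y=1, U=3, Z=2, W=1) weight 4/75
  (X=0, Y=2, U=2, Z=2, W=1) weight 4/75
  (X=0, Y=2, U=3, Z=2, W=1) weight 4/75
  (X=0, Y=3, U=2, Z=2, W=1) weight 4/75
  (X=0, Y=3, U=3, Z=2, W=1) weight 4/75
  (X=1, Y=1, U=2, Z=1, W=1) weight 1/120
  (X=1, Y=1, U=2, Z=2, W=0) weight 1/120
  … 10 more
Group by Z:
  weight(Z=1) = 1/20
  weight(Z=2) = 37/100
Total weight = 1/20 + 37/100 = 21/50
P(Z=1 | obs) = 1/20 / 21/50 = 5/42
P(Z=2 | obs) = 37/100 / 21/50 = 37/42
argmax = 2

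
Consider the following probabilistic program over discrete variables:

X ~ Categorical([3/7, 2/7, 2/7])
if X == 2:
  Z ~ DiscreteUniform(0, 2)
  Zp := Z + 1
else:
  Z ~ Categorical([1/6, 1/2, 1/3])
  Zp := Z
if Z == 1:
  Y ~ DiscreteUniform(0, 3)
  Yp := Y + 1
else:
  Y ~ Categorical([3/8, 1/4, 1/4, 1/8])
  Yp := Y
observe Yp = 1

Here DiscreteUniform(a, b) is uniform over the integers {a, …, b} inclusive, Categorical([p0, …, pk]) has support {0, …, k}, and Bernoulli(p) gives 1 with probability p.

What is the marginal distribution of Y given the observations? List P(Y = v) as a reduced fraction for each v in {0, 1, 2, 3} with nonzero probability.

P(Y=0) = 19/42, P(Y=1) = 23/42

Enumerate traces; 9 have nonzero weight after conditioning:
  (X=0, Z=0, Y=1) weight 1/56
  (X=0, Z=1, Y=0) weight 3/56
  (X=0, Z=2, Y=1) weight 1/28
  (X=1, Z=0, Y=1) weight 1/84
  (X=1, Z=1, Y=0) weight 1/28
  (X=1, Z=2, Y=1) weight 1/42
  (X=2, Z=0, Y=1) weight 1/42
  (X=2, Z=1, Y=0) weight 1/42
  … 1 more
Group by Y:
  weight(Y=0) = 19/168
  weight(Y=1) = 23/168
Total weight = 19/168 + 23/168 = 1/4
P(Y=0 | obs) = 19/168 / 1/4 = 19/42
P(Y=1 | obs) = 23/168 / 1/4 = 23/42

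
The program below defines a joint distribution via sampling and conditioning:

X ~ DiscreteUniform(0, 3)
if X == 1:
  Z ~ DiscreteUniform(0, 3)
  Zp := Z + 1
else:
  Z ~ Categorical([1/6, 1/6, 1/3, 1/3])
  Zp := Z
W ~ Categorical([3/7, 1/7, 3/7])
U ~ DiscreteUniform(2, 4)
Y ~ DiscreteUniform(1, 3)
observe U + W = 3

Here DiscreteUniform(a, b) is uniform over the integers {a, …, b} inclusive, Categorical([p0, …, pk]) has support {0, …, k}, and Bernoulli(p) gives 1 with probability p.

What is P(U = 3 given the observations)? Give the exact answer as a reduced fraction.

Enumerate traces; 96 have nonzero weight after conditioning:
  (X=0, Z=0, W=0, U=3, Y=1) weight 1/504
  (X=0, Z=0, W=0, U=3, Y=2) weight 1/504
  (X=0, Z=0, W=0, U=3, Y=3) weight 1/504
  (X=0, Z=0, W=1, U=2, Y=1) weight 1/1512
  (X=0, Z=0, W=1, U=2, Y=2) weight 1/1512
  (X=0, Z=0, W=1, U=2, Y=3) weight 1/1512
  (X=0, Z=1, W=0, U=3, Y=1) weight 1/504
  (X=0, Z=1, W=0, U=3, Y=2) weight 1/504
  … 88 more
Group by U:
  weight(U=2) = 1/21
  weight(U=3) = 1/7
Total weight = 1/21 + 1/7 = 4/21
P(U=2 | obs) = 1/21 / 4/21 = 1/4
P(U=3 | obs) = 1/7 / 4/21 = 3/4

P(U = 3 | obs) = 3/4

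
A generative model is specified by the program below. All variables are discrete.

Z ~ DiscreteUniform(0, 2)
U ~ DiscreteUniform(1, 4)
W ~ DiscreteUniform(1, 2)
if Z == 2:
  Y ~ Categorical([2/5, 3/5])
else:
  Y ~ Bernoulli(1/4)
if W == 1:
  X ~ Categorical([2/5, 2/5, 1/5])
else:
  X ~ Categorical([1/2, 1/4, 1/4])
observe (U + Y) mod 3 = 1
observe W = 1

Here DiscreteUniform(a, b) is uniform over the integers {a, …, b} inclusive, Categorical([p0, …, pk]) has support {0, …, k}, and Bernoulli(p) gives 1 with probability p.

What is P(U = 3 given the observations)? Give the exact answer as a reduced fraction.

Enumerate traces; 27 have nonzero weight after conditioning:
  (Z=0, U=1, W=1, Y=0, X=0) weight 1/80
  (Z=0, U=1, W=1, Y=0, X=1) weight 1/80
  (Z=0, U=1, W=1, Y=0, X=2) weight 1/160
  (Z=0, U=3, W=1, Y=1, X=0) weight 1/240
  (Z=0, U=3, W=1, Y=1, X=1) weight 1/240
  (Z=0, U=3, W=1, Y=1, X=2) weight 1/480
  (Z=0, U=4, W=1, Y=0, X=0) weight 1/80
  (Z=0, U=4, W=1, Y=0, X=1) weight 1/80
  … 19 more
Group by U:
  weight(U=1) = 19/240
  weight(U=3) = 11/240
  weight(U=4) = 19/240
Total weight = 19/240 + 11/240 + 19/240 = 49/240
P(U=1 | obs) = 19/240 / 49/240 = 19/49
P(U=3 | obs) = 11/240 / 49/240 = 11/49
P(U=4 | obs) = 19/240 / 49/240 = 19/49

P(U = 3 | obs) = 11/49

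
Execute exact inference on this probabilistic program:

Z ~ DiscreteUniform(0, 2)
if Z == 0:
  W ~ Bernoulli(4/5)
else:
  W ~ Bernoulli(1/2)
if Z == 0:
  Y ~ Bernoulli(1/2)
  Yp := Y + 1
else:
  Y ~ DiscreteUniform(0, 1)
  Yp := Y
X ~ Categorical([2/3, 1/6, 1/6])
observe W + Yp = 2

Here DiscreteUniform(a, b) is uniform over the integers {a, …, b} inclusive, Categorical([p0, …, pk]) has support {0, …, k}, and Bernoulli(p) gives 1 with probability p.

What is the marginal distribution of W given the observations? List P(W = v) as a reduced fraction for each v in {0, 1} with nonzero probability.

Enumerate traces; 12 have nonzero weight after conditioning:
  (Z=0, W=0, Y=1, X=0) weight 1/45
  (Z=0, W=0, Y=1, X=1) weight 1/180
  (Z=0, W=0, Y=1, X=2) weight 1/180
  (Z=0, W=1, Y=0, X=0) weight 4/45
  (Z=0, W=1, Y=0, X=1) weight 1/45
  (Z=0, W=1, Y=0, X=2) weight 1/45
  (Z=1, W=1, Y=1, X=0) weight 1/18
  (Z=1, W=1, Y=1, X=1) weight 1/72
  … 4 more
Group by W:
  weight(W=0) = 1/30
  weight(W=1) = 3/10
Total weight = 1/30 + 3/10 = 1/3
P(W=0 | obs) = 1/30 / 1/3 = 1/10
P(W=1 | obs) = 3/10 / 1/3 = 9/10

P(W=0) = 1/10, P(W=1) = 9/10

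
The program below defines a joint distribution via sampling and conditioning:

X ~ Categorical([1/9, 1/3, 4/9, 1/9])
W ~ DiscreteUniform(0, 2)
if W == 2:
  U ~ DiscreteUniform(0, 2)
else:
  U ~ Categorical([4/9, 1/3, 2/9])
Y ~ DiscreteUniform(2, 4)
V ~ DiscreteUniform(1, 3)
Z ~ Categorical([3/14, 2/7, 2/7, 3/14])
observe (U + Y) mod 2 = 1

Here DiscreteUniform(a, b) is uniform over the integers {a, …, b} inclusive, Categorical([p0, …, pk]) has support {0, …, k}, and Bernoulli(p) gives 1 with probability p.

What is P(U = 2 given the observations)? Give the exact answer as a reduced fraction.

Enumerate traces; 576 have nonzero weight after conditioning:
  (X=0, W=0, U=0, Y=3, V=1, Z=0) weight 2/5103
  (X=0, W=0, U=0, Y=3, V=1, Z=1) weight 8/15309
  (X=0, W=0, U=0, Y=3, V=1, Z=2) weight 8/15309
  (X=0, W=0, U=0, Y=3, V=1, Z=3) weight 2/5103
  (X=0, W=0, U=0, Y=3, V=2, Z=0) weight 2/5103
  (X=0, W=0, U=0, Y=3, V=2, Z=1) weight 8/15309
  (X=0, W=0, U=0, Y=3, V=2, Z=2) weight 8/15309
  (X=0, W=0, U=0, Y=3, V=2, Z=3) weight 2/5103
  (X=0, W=0, U=1, Y=2, V=1, Z=0) weight 1/3402
  (X=0, W=0, U=2, Y=3, V=1, Z=0) weight 1/5103
  … 566 more
Group by U:
  weight(U=0) = 11/81
  weight(U=1) = 2/9
  weight(U=2) = 7/81
Total weight = 11/81 + 2/9 + 7/81 = 4/9
P(U=0 | obs) = 11/81 / 4/9 = 11/36
P(U=1 | obs) = 2/9 / 4/9 = 1/2
P(U=2 | obs) = 7/81 / 4/9 = 7/36

P(U = 2 | obs) = 7/36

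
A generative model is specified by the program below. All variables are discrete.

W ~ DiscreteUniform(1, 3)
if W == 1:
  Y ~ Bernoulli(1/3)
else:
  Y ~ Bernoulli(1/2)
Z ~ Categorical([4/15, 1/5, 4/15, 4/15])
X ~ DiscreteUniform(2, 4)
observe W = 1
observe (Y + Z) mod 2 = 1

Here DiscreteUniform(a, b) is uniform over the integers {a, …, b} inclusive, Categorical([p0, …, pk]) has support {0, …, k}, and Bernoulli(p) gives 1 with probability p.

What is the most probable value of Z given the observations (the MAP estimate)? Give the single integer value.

argmax_v P(Z = v | obs) = 3

Enumerate traces; 12 have nonzero weight after conditioning:
  (W=1, Y=0, Z=1, X=2) weight 2/135
  (W=1, Y=0, Z=1, X=3) weight 2/135
  (W=1, Y=0, Z=1, X=4) weight 2/135
  (W=1, Y=0, Z=3, X=2) weight 8/405
  (W=1, Y=0, Z=3, X=3) weight 8/405
  (W=1, Y=0, Z=3, X=4) weight 8/405
  (W=1, Y=1, Z=0, X=2) weight 4/405
  (W=1, Y=1, Z=0, X=3) weight 4/405
  (W=1, Y=1, Z=2, X=2) weight 4/405
  … 3 more
Group by Z:
  weight(Z=0) = 4/135
  weight(Z=1) = 2/45
  weight(Z=2) = 4/135
  weight(Z=3) = 8/135
Total weight = 4/135 + 2/45 + 4/135 + 8/135 = 22/135
P(Z=0 | obs) = 4/135 / 22/135 = 2/11
P(Z=1 | obs) = 2/45 / 22/135 = 3/11
P(Z=2 | obs) = 4/135 / 22/135 = 2/11
P(Z=3 | obs) = 8/135 / 22/135 = 4/11
argmax = 3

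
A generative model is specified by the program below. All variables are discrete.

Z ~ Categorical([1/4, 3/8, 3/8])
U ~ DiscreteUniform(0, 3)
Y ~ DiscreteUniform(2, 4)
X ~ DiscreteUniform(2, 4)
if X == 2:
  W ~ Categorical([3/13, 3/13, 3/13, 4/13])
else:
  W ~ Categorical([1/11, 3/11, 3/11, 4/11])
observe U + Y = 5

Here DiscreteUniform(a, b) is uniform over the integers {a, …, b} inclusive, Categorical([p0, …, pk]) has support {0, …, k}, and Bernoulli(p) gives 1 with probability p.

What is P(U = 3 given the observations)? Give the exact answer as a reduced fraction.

Enumerate traces; 108 have nonzero weight after conditioning:
  (Z=0, U=1, Y=4, X=2, W=0) weight 1/624
  (Z=0, U=1, Y=4, X=2, W=1) weight 1/624
  (Z=0, U=1, Y=4, X=2, W=2) weight 1/624
  (Z=0, U=1, Y=4, X=2, W=3) weight 1/468
  (Z=0, U=1, Y=4, X=3, W=0) weight 1/1584
  (Z=0, U=1, Y=4, X=3, W=1) weight 1/528
  (Z=0, U=1, Y=4, X=3, W=2) weight 1/528
  (Z=0, U=1, Y=4, X=3, W=3) weight 1/396
  (Z=0, U=2, Y=3, X=2, W=0) weight 1/624
  (Z=0, U=3, Y=2, X=2, W=0) weight 1/624
  … 98 more
Group by U:
  weight(U=1) = 1/12
  weight(U=2) = 1/12
  weight(U=3) = 1/12
Total weight = 1/12 + 1/12 + 1/12 = 1/4
P(U=1 | obs) = 1/12 / 1/4 = 1/3
P(U=2 | obs) = 1/12 / 1/4 = 1/3
P(U=3 | obs) = 1/12 / 1/4 = 1/3

P(U = 3 | obs) = 1/3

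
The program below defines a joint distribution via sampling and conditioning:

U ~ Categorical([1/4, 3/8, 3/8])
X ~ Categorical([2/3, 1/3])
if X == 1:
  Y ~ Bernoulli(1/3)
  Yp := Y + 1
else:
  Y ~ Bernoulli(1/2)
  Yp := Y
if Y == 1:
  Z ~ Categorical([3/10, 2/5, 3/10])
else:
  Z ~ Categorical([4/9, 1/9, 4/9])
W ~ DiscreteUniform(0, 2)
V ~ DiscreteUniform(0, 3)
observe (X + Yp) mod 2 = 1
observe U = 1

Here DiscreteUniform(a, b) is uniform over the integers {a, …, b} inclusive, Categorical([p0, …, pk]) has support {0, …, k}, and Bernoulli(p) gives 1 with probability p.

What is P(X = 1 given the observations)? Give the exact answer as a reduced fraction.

P(X = 1 | obs) = 1/4

Enumerate traces; 72 have nonzero weight after conditioning:
  (U=1, X=0, Y=1, Z=0, W=0, V=0) weight 1/320
  (U=1, X=0, Y=1, Z=0, W=0, V=1) weight 1/320
  (U=1, X=0, Y=1, Z=0, W=0, V=2) weight 1/320
  (U=1, X=0, Y=1, Z=0, W=0, V=3) weight 1/320
  (U=1, X=0, Y=1, Z=0, W=1, V=0) weight 1/320
  (U=1, X=0, Y=1, Z=0, W=1, V=1) weight 1/320
  (U=1, X=0, Y=1, Z=0, W=1, V=2) weight 1/320
  (U=1, X=0, Y=1, Z=0, W=1, V=3) weight 1/320
  (U=1, X=1, Y=1, Z=0, W=0, V=0) weight 1/960
  … 63 more
Group by X:
  weight(X=0) = 1/8
  weight(X=1) = 1/24
Total weight = 1/8 + 1/24 = 1/6
P(X=0 | obs) = 1/8 / 1/6 = 3/4
P(X=1 | obs) = 1/24 / 1/6 = 1/4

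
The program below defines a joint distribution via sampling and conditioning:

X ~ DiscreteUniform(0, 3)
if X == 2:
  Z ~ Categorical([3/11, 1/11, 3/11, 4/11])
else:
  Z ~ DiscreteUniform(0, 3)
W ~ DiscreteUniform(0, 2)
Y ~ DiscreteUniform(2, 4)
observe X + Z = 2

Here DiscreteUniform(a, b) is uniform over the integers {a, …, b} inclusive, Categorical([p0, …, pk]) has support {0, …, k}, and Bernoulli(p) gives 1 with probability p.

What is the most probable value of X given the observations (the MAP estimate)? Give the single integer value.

Enumerate traces; 27 have nonzero weight after conditioning:
  (X=0, Z=2, W=0, Y=2) weight 1/144
  (X=0, Z=2, W=0, Y=3) weight 1/144
  (X=0, Z=2, W=0, Y=4) weight 1/144
  (X=0, Z=2, W=1, Y=2) weight 1/144
  (X=0, Z=2, W=1, Y=3) weight 1/144
  (X=0, Z=2, W=1, Y=4) weight 1/144
  (X=0, Z=2, W=2, Y=2) weight 1/144
  (X=0, Z=2, W=2, Y=3) weight 1/144
  (X=1, Z=1, W=0, Y=2) weight 1/144
  (X=2, Z=0, W=0, Y=2) weight 1/132
  … 17 more
Group by X:
  weight(X=0) = 1/16
  weight(X=1) = 1/16
  weight(X=2) = 3/44
Total weight = 1/16 + 1/16 + 3/44 = 17/88
P(X=0 | obs) = 1/16 / 17/88 = 11/34
P(X=1 | obs) = 1/16 / 17/88 = 11/34
P(X=2 | obs) = 3/44 / 17/88 = 6/17
argmax = 2

argmax_v P(X = v | obs) = 2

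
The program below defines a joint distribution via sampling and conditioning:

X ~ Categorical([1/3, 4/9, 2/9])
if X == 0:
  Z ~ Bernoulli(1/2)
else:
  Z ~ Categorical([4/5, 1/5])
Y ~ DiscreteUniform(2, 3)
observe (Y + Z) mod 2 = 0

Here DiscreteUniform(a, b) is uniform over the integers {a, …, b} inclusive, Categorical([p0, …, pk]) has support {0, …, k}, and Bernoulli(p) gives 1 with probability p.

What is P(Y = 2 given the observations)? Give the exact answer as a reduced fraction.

P(Y = 2 | obs) = 7/10

Enumerate traces; 6 have nonzero weight after conditioning:
  (X=0, Z=0, Y=2) weight 1/12
  (X=0, Z=1, Y=3) weight 1/12
  (X=1, Z=0, Y=2) weight 8/45
  (X=1, Z=1, Y=3) weight 2/45
  (X=2, Z=0, Y=2) weight 4/45
  (X=2, Z=1, Y=3) weight 1/45
Group by Y:
  weight(Y=2) = 7/20
  weight(Y=3) = 3/20
Total weight = 7/20 + 3/20 = 1/2
P(Y=2 | obs) = 7/20 / 1/2 = 7/10
P(Y=3 | obs) = 3/20 / 1/2 = 3/10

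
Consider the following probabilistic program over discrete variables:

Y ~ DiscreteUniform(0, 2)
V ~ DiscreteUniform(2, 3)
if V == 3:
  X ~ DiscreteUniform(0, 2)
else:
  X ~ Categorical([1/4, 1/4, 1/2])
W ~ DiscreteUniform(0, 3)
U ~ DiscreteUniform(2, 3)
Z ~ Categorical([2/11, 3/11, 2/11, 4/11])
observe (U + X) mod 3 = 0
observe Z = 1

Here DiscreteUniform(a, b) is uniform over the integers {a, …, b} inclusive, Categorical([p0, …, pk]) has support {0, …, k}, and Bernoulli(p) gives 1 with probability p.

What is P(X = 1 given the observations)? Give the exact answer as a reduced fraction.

Enumerate traces; 48 have nonzero weight after conditioning:
  (Y=0, V=2, X=0, W=0, U=3, Z=1) weight 1/704
  (Y=0, V=2, X=0, W=1, U=3, Z=1) weight 1/704
  (Y=0, V=2, X=0, W=2, U=3, Z=1) weight 1/704
  (Y=0, V=2, X=0, W=3, U=3, Z=1) weight 1/704
  (Y=0, V=2, X=1, W=0, U=2, Z=1) weight 1/704
  (Y=0, V=2, X=1, W=1, U=2, Z=1) weight 1/704
  (Y=0, V=2, X=1, W=2, U=2, Z=1) weight 1/704
  (Y=0, V=2, X=1, W=3, U=2, Z=1) weight 1/704
  … 40 more
Group by X:
  weight(X=0) = 7/176
  weight(X=1) = 7/176
Total weight = 7/176 + 7/176 = 7/88
P(X=0 | obs) = 7/176 / 7/88 = 1/2
P(X=1 | obs) = 7/176 / 7/88 = 1/2

P(X = 1 | obs) = 1/2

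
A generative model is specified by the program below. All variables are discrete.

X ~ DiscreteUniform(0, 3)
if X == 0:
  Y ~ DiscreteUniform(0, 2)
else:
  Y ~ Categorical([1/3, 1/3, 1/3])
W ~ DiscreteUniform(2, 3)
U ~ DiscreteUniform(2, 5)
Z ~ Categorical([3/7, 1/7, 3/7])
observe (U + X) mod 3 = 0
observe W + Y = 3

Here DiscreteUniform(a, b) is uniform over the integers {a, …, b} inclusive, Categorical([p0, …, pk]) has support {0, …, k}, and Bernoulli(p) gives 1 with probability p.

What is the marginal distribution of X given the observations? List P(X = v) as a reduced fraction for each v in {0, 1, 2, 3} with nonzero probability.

Enumerate traces; 30 have nonzero weight after conditioning:
  (X=0, Y=0, W=3, U=3, Z=0) weight 1/224
  (X=0, Y=0, W=3, U=3, Z=1) weight 1/672
  (X=0, Y=0, W=3, U=3, Z=2) weight 1/224
  (X=0, Y=1, W=2, U=3, Z=0) weight 1/224
  (X=0, Y=1, W=2, U=3, Z=1) weight 1/672
  (X=0, Y=1, W=2, U=3, Z=2) weight 1/224
  (X=1, Y=0, W=3, U=2, Z=0) weight 1/224
  (X=1, Y=0, W=3, U=2, Z=1) weight 1/672
  (X=2, Y=0, W=3, U=4, Z=0) weight 1/224
  (X=3, Y=0, W=3, U=3, Z=0) weight 1/224
  … 20 more
Group by X:
  weight(X=0) = 1/48
  weight(X=1) = 1/24
  weight(X=2) = 1/48
  weight(X=3) = 1/48
Total weight = 1/48 + 1/24 + 1/48 + 1/48 = 5/48
P(X=0 | obs) = 1/48 / 5/48 = 1/5
P(X=1 | obs) = 1/24 / 5/48 = 2/5
P(X=2 | obs) = 1/48 / 5/48 = 1/5
P(X=3 | obs) = 1/48 / 5/48 = 1/5

P(X=0) = 1/5, P(X=1) = 2/5, P(X=2) = 1/5, P(X=3) = 1/5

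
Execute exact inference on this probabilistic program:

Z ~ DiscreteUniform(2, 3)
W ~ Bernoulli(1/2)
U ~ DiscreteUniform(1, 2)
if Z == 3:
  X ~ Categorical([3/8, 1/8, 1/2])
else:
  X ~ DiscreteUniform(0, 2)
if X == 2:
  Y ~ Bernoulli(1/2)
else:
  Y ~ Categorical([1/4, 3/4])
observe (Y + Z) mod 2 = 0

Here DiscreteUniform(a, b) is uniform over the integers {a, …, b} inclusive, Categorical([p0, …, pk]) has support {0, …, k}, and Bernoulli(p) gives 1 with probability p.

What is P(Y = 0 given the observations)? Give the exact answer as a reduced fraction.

P(Y = 0 | obs) = 8/23

Enumerate traces; 24 have nonzero weight after conditioning:
  (Z=2, W=0, U=1, X=0, Y=0) weight 1/96
  (Z=2, W=0, U=1, X=1, Y=0) weight 1/96
  (Z=2, W=0, U=1, X=2, Y=0) weight 1/48
  (Z=2, W=0, U=2, X=0, Y=0) weight 1/96
  (Z=2, W=0, U=2, X=1, Y=0) weight 1/96
  (Z=2, W=0, U=2, X=2, Y=0) weight 1/48
  (Z=2, W=1, U=1, X=0, Y=0) weight 1/96
  (Z=2, W=1, U=1, X=1, Y=0) weight 1/96
  (Z=3, W=0, U=1, X=0, Y=1) weight 9/256
  … 15 more
Group by Y:
  weight(Y=0) = 1/6
  weight(Y=1) = 5/16
Total weight = 1/6 + 5/16 = 23/48
P(Y=0 | obs) = 1/6 / 23/48 = 8/23
P(Y=1 | obs) = 5/16 / 23/48 = 15/23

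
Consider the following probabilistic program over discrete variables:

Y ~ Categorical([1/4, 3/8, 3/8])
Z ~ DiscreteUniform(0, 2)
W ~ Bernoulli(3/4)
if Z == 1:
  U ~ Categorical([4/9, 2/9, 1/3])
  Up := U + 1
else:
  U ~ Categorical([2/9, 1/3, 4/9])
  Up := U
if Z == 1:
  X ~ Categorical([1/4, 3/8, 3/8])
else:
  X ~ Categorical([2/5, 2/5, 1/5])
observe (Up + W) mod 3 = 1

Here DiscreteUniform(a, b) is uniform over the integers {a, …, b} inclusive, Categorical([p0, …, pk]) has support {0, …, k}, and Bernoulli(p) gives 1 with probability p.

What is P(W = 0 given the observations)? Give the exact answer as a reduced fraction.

Enumerate traces; 54 have nonzero weight after conditioning:
  (Y=0, Z=0, W=0, U=1, X=0) weight 1/360
  (Y=0, Z=0, W=0, U=1, X=1) weight 1/360
  (Y=0, Z=0, W=0, U=1, X=2) weight 1/720
  (Y=0, Z=0, W=1, U=0, X=0) weight 1/180
  (Y=0, Z=0, W=1, U=0, X=1) weight 1/180
  (Y=0, Z=0, W=1, U=0, X=2) weight 1/360
  (Y=0, Z=1, W=0, U=0, X=0) weight 1/432
  (Y=0, Z=1, W=0, U=0, X=1) weight 1/288
  … 46 more
Group by W:
  weight(W=0) = 5/54
  weight(W=1) = 7/36
Total weight = 5/54 + 7/36 = 31/108
P(W=0 | obs) = 5/54 / 31/108 = 10/31
P(W=1 | obs) = 7/36 / 31/108 = 21/31

P(W = 0 | obs) = 10/31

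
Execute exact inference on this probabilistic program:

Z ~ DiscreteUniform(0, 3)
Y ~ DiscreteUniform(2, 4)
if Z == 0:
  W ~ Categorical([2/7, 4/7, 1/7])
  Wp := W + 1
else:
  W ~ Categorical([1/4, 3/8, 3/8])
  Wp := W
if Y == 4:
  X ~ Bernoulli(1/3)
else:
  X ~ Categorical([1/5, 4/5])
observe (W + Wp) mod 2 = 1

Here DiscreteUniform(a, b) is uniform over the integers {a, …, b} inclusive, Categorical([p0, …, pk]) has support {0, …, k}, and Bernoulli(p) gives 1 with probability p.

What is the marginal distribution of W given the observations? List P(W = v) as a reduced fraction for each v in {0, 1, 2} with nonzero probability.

Enumerate traces; 18 have nonzero weight after conditioning:
  (Z=0, Y=2, W=0, X=0) weight 1/210
  (Z=0, Y=2, W=0, X=1) weight 2/105
  (Z=0, Y=2, W=1, X=0) weight 1/105
  (Z=0, Y=2, W=1, X=1) weight 4/105
  (Z=0, Y=2, W=2, X=0) weight 1/420
  (Z=0, Y=2, W=2, X=1) weight 1/105
  (Z=0, Y=3, W=0, X=0) weight 1/210
  (Z=0, Y=3, W=0, X=1) weight 2/105
  … 10 more
Group by W:
  weight(W=0) = 1/14
  weight(W=1) = 1/7
  weight(W=2) = 1/28
Total weight = 1/14 + 1/7 + 1/28 = 1/4
P(W=0 | obs) = 1/14 / 1/4 = 2/7
P(W=1 | obs) = 1/7 / 1/4 = 4/7
P(W=2 | obs) = 1/28 / 1/4 = 1/7

P(W=0) = 2/7, P(W=1) = 4/7, P(W=2) = 1/7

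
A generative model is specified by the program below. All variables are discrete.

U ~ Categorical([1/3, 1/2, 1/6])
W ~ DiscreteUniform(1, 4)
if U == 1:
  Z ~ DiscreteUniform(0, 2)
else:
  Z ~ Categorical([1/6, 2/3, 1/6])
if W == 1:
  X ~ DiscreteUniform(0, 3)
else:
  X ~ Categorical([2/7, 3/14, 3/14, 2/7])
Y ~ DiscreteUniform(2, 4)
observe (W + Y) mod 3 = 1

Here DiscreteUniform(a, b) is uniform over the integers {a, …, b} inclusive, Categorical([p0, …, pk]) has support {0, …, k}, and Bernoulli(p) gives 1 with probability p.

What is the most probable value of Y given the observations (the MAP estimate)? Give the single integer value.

argmax_v P(Y = v | obs) = 3

Enumerate traces; 144 have nonzero weight after conditioning:
  (U=0, W=1, Z=0, X=0, Y=3) weight 1/864
  (U=0, W=1, Z=0, X=1, Y=3) weight 1/864
  (U=0, W=1, Z=0, X=2, Y=3) weight 1/864
  (U=0, W=1, Z=0, X=3, Y=3) weight 1/864
  (U=0, W=1, Z=1, X=0, Y=3) weight 1/216
  (U=0, W=1, Z=1, X=1, Y=3) weight 1/216
  (U=0, W=1, Z=1, X=2, Y=3) weight 1/216
  (U=0, W=1, Z=1, X=3, Y=3) weight 1/216
  (U=0, W=2, Z=0, X=0, Y=2) weight 1/756
  (U=0, W=3, Z=0, X=0, Y=4) weight 1/756
  … 134 more
Group by Y:
  weight(Y=2) = 1/12
  weight(Y=3) = 1/6
  weight(Y=4) = 1/12
Total weight = 1/12 + 1/6 + 1/12 = 1/3
P(Y=2 | obs) = 1/12 / 1/3 = 1/4
P(Y=3 | obs) = 1/6 / 1/3 = 1/2
P(Y=4 | obs) = 1/12 / 1/3 = 1/4
argmax = 3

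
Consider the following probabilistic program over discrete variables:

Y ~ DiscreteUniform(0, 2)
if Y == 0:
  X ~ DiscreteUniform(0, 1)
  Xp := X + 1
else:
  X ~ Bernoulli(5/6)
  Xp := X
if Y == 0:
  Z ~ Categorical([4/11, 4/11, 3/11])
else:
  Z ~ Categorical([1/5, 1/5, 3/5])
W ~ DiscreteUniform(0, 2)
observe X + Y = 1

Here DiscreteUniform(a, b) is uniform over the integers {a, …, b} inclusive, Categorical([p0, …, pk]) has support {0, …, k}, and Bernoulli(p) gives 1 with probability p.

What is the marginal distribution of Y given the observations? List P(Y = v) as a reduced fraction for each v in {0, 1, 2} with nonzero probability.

Enumerate traces; 18 have nonzero weight after conditioning:
  (Y=0, X=1, Z=0, W=0) weight 2/99
  (Y=0, X=1, Z=0, W=1) weight 2/99
  (Y=0, X=1, Z=0, W=2) weight 2/99
  (Y=0, X=1, Z=1, W=0) weight 2/99
  (Y=0, X=1, Z=1, W=1) weight 2/99
  (Y=0, X=1, Z=1, W=2) weight 2/99
  (Y=0, X=1, Z=2, W=0) weight 1/66
  (Y=0, X=1, Z=2, W=1) weight 1/66
  (Y=1, X=0, Z=0, W=0) weight 1/270
  … 9 more
Group by Y:
  weight(Y=0) = 1/6
  weight(Y=1) = 1/18
Total weight = 1/6 + 1/18 = 2/9
P(Y=0 | obs) = 1/6 / 2/9 = 3/4
P(Y=1 | obs) = 1/18 / 2/9 = 1/4

P(Y=0) = 3/4, P(Y=1) = 1/4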